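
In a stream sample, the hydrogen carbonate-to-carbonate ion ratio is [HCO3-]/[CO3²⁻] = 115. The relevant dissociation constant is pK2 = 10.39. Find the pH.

From K2 = [H⁺][CO3²⁻]/[HCO3-]:  pH = pK2 − log₁₀([HCO3-]/[CO3²⁻])
log₁₀(115) = +2.061
pH = 10.39 − (+2.061) = 8.33

pH = 8.33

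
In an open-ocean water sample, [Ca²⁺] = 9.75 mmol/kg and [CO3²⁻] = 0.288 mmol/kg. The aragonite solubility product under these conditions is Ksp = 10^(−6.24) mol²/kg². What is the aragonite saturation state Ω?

Ksp = 10^(−6.24) = 5.754×10^-7
Ω = [Ca²⁺][CO3²⁻]/Ksp = (9.75×10^-3)(0.288×10^-3) / 5.754×10^-7 = 4.88

Ω = 4.88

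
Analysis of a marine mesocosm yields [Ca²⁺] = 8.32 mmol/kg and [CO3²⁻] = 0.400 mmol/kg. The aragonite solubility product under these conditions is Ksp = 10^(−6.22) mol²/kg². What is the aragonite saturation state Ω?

Ω = 5.52

Ksp = 10^(−6.22) = 6.026×10^-7
Ω = [Ca²⁺][CO3²⁻]/Ksp = (8.32×10^-3)(0.400×10^-3) / 6.026×10^-7 = 5.52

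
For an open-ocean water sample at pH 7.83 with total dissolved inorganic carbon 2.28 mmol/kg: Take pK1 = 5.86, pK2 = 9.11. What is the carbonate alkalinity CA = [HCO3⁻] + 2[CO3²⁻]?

CA = [HCO3⁻] + 2[CO3²⁻] = (α₁ + 2α₂)·DIC
At pH 7.83: [H⁺]/K1 = 10^-1.97 = 0.010715, K2/[H⁺] = 10^-1.28 = 0.052481
α₁ = 1/(1 + 0.010715 + 0.052481) = 1/1.0632 = 0.9406; α₂ = α₁·K2/[H⁺] = 0.04936
α₁ + 2α₂ = 1.0393
CA = 1.0393 × 2.28 = 2.37 mmol/kg

CA = 2.37 mmol/kg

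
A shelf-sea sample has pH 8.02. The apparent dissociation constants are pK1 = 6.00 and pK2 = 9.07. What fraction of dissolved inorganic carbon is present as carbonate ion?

α₂ = 1 / (1 + [H⁺]/K2 + [H⁺]²/(K1K2)) = 1 / (1 + 10^+1.05 + 10^-0.97)
   = 1 / (1 + 11.220 + 0.10715) = 1/12.327 = 0.08112

α₂ = 0.0811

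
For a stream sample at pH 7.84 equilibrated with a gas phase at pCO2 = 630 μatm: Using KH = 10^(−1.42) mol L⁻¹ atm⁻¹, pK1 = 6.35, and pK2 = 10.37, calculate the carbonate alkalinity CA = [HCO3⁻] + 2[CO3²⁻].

[CO2*] = KH · pCO2 = 10^(−1.42) × 630×10^-6 = 2.395×10^-5 mol/L
α₀ = 1/(1 + K1/[H⁺] + K1K2/[H⁺]²) = 1/(1 + 10^+1.49 + 10^-1.04) = 0.03126
DIC = [CO2*]/α₀ = 2.395×10^-5 / 0.03126 = 0.7663 mmol/L
CA = (α₁ + 2α₂)·DIC = (0.9659 + 2×0.002851) × 0.7663 = 0.745 mmol/L

CA = 0.745 mmol/L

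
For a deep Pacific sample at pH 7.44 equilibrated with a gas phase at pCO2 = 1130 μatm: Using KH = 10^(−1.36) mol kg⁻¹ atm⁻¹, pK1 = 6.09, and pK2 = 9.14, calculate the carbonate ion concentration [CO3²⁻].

[CO2*] = KH · pCO2 = 10^(−1.36) × 1130×10^-6 = 4.933×10^-5 mol/kg
α₀ = 1/(1 + K1/[H⁺] + K1K2/[H⁺]²) = 1/(1 + 10^+1.35 + 10^-0.35) = 0.04196
DIC = [CO2*]/α₀ = 4.933×10^-5 / 0.04196 = 1.176 mmol/kg
[CO3²⁻] = α₂·DIC; α₂ = 0.01874, so [CO3²⁻] = 0.01874 × 1.176 = 0.0220 mmol/kg

[CO3²⁻] = 0.0220 mmol/kg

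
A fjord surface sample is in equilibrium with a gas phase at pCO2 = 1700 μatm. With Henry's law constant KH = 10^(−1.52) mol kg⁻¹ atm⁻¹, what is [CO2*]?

KH = 10^(−1.52) = 3.020×10^-2 mol kg⁻¹ atm⁻¹
[CO2*] = KH · pCO2 = 3.020×10^-2 × 1700×10^-6 atm = 5.13×10^-5 mol/kg

[CO2*] = 51.3 μmol/kg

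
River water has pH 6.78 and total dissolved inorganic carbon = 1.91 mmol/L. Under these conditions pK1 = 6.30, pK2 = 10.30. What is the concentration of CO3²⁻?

α₂ = 1 / (1 + [H⁺]/K2 + [H⁺]²/(K1K2)) = 1 / (1 + 10^+3.52 + 10^+3.04)
   = 1 / (1 + 3311.3 + 1096.5) = 1/4408.8 = 0.0002268
[CO3²⁻] = α₂ × DIC = 0.0002268 × 1.91 = 0.000433 mmol/L = 0.433 μmol/L

[CO3²⁻] = 0.433 μmol/L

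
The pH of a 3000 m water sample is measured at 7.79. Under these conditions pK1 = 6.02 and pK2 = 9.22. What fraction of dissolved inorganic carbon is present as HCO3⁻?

α₁ = 0.949

α₁ = 1 / (1 + [H⁺]/K1 + K2/[H⁺]) = 1 / (1 + 10^-1.77 + 10^-1.43)
   = 1 / (1 + 0.016982 + 0.037154) = 1/1.0541 = 0.9486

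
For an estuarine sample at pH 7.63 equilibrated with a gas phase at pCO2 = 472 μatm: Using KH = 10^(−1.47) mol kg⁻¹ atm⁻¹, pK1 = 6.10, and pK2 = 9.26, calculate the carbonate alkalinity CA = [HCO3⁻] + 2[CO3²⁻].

CA = 0.567 mmol/kg

[CO2*] = KH · pCO2 = 10^(−1.47) × 472×10^-6 = 1.599×10^-5 mol/kg
α₀ = 1/(1 + K1/[H⁺] + K1K2/[H⁺]²) = 1/(1 + 10^+1.53 + 10^-0.10) = 0.02803
DIC = [CO2*]/α₀ = 1.599×10^-5 / 0.02803 = 0.5706 mmol/kg
CA = (α₁ + 2α₂)·DIC = (0.9497 + 2×0.02226) × 0.5706 = 0.567 mmol/kg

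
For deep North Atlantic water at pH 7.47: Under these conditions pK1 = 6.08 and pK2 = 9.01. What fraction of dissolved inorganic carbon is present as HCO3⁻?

α₁ = 1 / (1 + [H⁺]/K1 + K2/[H⁺]) = 1 / (1 + 10^-1.39 + 10^-1.54)
   = 1 / (1 + 0.040738 + 0.028840) = 1/1.0696 = 0.9349

α₁ = 0.935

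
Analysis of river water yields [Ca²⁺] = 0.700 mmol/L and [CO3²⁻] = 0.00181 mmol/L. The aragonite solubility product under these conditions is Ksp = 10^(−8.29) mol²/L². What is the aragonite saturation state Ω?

Ksp = 10^(−8.29) = 5.129×10^-9
Ω = [Ca²⁺][CO3²⁻]/Ksp = (0.700×10^-3)(0.00181×10^-3) / 5.129×10^-9 = 0.247

Ω = 0.247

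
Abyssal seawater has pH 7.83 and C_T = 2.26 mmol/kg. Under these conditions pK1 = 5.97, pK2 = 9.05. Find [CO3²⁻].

[CO3²⁻] = 0.127 mmol/kg

α₂ = 1 / (1 + [H⁺]/K2 + [H⁺]²/(K1K2)) = 1 / (1 + 10^+1.22 + 10^-0.64)
   = 1 / (1 + 16.596 + 0.22909) = 1/17.825 = 0.05610
[CO3²⁻] = α₂ × DIC = 0.05610 × 2.26 = 0.127 mmol/kg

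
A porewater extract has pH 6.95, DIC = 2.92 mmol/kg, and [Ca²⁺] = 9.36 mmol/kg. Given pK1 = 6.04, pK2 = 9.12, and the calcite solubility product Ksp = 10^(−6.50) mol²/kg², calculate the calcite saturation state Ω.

α₂ = 1 / (1 + [H⁺]/K2 + [H⁺]²/(K1K2)) = 1 / (1 + 10^+2.17 + 10^+1.26)
   = 1 / (1 + 147.91 + 18.197) = 1/167.11 = 0.005984
[CO3²⁻] = α₂ × DIC = 0.005984 × 2.92 = 0.01747 mmol/kg = 17.47 μmol/kg
Ksp = 10^(−6.50) = 3.162×10^-7
Ω = [Ca²⁺][CO3²⁻]/Ksp = (9.36×10^-3)(1.747×10^-5) / 3.162×10^-7 = 0.517

Ω = 0.517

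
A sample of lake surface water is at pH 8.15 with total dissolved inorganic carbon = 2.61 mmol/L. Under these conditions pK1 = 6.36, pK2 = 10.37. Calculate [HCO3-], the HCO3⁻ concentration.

α₁ = 1 / (1 + [H⁺]/K1 + K2/[H⁺]) = 1 / (1 + 10^-1.79 + 10^-2.22)
   = 1 / (1 + 0.016218 + 0.0060256) = 1/1.0222 = 0.9782
[HCO3⁻] = α₁ × DIC = 0.9782 × 2.61 = 2.55 mmol/L

[HCO3⁻] = 2.55 mmol/L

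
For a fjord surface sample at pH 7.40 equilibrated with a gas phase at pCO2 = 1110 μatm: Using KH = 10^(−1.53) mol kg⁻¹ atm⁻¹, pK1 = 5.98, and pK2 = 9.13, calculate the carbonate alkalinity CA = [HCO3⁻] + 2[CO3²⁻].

CA = 0.894 mmol/kg

[CO2*] = KH · pCO2 = 10^(−1.53) × 1110×10^-6 = 3.276×10^-5 mol/kg
α₀ = 1/(1 + K1/[H⁺] + K1K2/[H⁺]²) = 1/(1 + 10^+1.42 + 10^-0.31) = 0.03598
DIC = [CO2*]/α₀ = 3.276×10^-5 / 0.03598 = 0.9104 mmol/kg
CA = (α₁ + 2α₂)·DIC = (0.9464 + 2×0.01762) × 0.9104 = 0.894 mmol/kg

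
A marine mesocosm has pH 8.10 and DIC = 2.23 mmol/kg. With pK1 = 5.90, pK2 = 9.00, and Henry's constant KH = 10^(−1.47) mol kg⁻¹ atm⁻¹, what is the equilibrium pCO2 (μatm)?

α₀ = 1 / (1 + K1/[H⁺] + K1K2/[H⁺]²) = 1 / (1 + 10^+2.20 + 10^+1.30)
   = 1 / (1 + 158.49 + 19.953) = 1/179.44 = 0.005573
[CO2*] = α₀ × DIC = 0.005573 × 2.23 = 0.01243 mmol/kg = 12.43 μmol/kg
pCO2 = [CO2*]/KH = 1.243×10^-5 / 3.388×10^-2 = 367 μatm

pCO2 = 367 μatm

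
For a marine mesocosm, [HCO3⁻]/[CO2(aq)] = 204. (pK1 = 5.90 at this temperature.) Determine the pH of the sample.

From K1 = [H⁺][HCO3⁻]/[CO2(aq)]:  pH = pK1 + log₁₀([HCO3⁻]/[CO2(aq)])
log₁₀(204) = +2.310
pH = 5.90 + (+2.310) = 8.21

pH = 8.21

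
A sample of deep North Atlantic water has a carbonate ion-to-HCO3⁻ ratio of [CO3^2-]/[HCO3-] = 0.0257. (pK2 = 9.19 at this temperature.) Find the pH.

From K2 = [H⁺][CO3^2-]/[HCO3-]:  pH = pK2 + log₁₀([CO3^2-]/[HCO3-])
log₁₀(0.0257) = -1.590
pH = 9.19 + (-1.590) = 7.60

pH = 7.60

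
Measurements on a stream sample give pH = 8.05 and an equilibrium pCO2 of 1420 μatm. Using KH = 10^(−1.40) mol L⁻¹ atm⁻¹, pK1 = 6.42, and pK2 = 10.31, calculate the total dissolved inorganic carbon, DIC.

DIC = 2.48 mmol/L

[CO2*] = KH · pCO2 = 10^(−1.40) × 1420×10^-6 = 5.653×10^-5 mol/L
α₀ = 1/(1 + K1/[H⁺] + K1K2/[H⁺]²) = 1/(1 + 10^+1.63 + 10^-0.63) = 0.02278
DIC = [CO2*]/α₀ = 5.653×10^-5 / 0.02278 = 2.48 mmol/L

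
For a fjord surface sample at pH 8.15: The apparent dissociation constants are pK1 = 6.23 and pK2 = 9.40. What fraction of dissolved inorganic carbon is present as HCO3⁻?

α₁ = 1 / (1 + [H⁺]/K1 + K2/[H⁺]) = 1 / (1 + 10^-1.92 + 10^-1.25)
   = 1 / (1 + 0.012023 + 0.056234) = 1/1.0683 = 0.9361

α₁ = 0.936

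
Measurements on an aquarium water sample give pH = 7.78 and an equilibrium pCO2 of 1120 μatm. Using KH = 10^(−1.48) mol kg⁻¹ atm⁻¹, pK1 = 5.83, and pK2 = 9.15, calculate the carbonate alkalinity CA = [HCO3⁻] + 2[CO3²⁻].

[CO2*] = KH · pCO2 = 10^(−1.48) × 1120×10^-6 = 3.709×10^-5 mol/kg
α₀ = 1/(1 + K1/[H⁺] + K1K2/[H⁺]²) = 1/(1 + 10^+1.95 + 10^+0.58) = 0.01065
DIC = [CO2*]/α₀ = 3.709×10^-5 / 0.01065 = 3.483 mmol/kg
CA = (α₁ + 2α₂)·DIC = (0.9489 + 2×0.04048) × 3.483 = 3.59 mmol/kg

CA = 3.59 mmol/kg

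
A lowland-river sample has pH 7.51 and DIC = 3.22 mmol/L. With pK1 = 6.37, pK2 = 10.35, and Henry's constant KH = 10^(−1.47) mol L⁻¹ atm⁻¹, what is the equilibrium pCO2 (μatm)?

pCO2 = 6410 μatm

α₀ = 1 / (1 + K1/[H⁺] + K1K2/[H⁺]²) = 1 / (1 + 10^+1.14 + 10^-1.70)
   = 1 / (1 + 13.804 + 0.019953) = 1/14.824 = 0.06746
[CO2*] = α₀ × DIC = 0.06746 × 3.22 = 0.2172 mmol/L
pCO2 = [CO2*]/KH = 2.172×10^-4 / 3.388×10^-2 = 6410 μatm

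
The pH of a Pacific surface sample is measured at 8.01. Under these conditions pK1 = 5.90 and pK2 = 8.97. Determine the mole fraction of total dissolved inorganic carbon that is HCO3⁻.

α₁ = 1 / (1 + [H⁺]/K1 + K2/[H⁺]) = 1 / (1 + 10^-2.11 + 10^-0.96)
   = 1 / (1 + 0.0077625 + 0.10965) = 1/1.1174 = 0.8949

α₁ = 0.895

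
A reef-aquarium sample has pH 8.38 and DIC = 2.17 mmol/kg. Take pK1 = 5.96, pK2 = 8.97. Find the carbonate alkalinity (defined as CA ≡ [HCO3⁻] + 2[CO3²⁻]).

CA = [HCO3⁻] + 2[CO3²⁻] = (α₁ + 2α₂)·DIC
At pH 8.38: [H⁺]/K1 = 10^-2.42 = 0.0038019, K2/[H⁺] = 10^-0.59 = 0.25704
α₁ = 1/(1 + 0.0038019 + 0.25704) = 1/1.2608 = 0.7931; α₂ = α₁·K2/[H⁺] = 0.2039
α₁ + 2α₂ = 1.2008
CA = 1.2008 × 2.17 = 2.61 mmol/kg

CA = 2.61 mmol/kg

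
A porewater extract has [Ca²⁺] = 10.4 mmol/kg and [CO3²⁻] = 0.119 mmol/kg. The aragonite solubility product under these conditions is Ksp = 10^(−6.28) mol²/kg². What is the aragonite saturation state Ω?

Ksp = 10^(−6.28) = 5.248×10^-7
Ω = [Ca²⁺][CO3²⁻]/Ksp = (10.4×10^-3)(0.119×10^-3) / 5.248×10^-7 = 2.36

Ω = 2.36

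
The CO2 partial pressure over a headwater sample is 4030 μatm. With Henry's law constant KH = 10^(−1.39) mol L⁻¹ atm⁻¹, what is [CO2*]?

[CO2*] = 164 μmol/L

KH = 10^(−1.39) = 4.074×10^-2 mol L⁻¹ atm⁻¹
[CO2*] = KH · pCO2 = 4.074×10^-2 × 4030×10^-6 atm = 1.64×10^-4 mol/L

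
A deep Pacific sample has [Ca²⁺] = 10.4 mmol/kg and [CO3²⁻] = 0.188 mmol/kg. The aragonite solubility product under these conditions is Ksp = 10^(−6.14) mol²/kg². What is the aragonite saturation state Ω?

Ksp = 10^(−6.14) = 7.244×10^-7
Ω = [Ca²⁺][CO3²⁻]/Ksp = (10.4×10^-3)(0.188×10^-3) / 7.244×10^-7 = 2.70

Ω = 2.70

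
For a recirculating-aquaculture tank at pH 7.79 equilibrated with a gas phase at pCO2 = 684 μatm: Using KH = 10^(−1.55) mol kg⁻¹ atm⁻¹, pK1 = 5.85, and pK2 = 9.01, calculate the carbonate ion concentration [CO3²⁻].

[CO3²⁻] = 0.101 mmol/kg

[CO2*] = KH · pCO2 = 10^(−1.55) × 684×10^-6 = 1.928×10^-5 mol/kg
α₀ = 1/(1 + K1/[H⁺] + K1K2/[H⁺]²) = 1/(1 + 10^+1.94 + 10^+0.72) = 0.01071
DIC = [CO2*]/α₀ = 1.928×10^-5 / 0.01071 = 1.799 mmol/kg
[CO3²⁻] = α₂·DIC; α₂ = 0.05622, so [CO3²⁻] = 0.05622 × 1.799 = 0.101 mmol/kg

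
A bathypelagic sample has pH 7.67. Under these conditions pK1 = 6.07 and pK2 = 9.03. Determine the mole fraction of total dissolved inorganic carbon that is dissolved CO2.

α₀ = 1 / (1 + K1/[H⁺] + K1K2/[H⁺]²) = 1 / (1 + 10^+1.60 + 10^+0.24)
   = 1 / (1 + 39.811 + 1.7378) = 1/42.549 = 0.02350

α₀ = 0.0235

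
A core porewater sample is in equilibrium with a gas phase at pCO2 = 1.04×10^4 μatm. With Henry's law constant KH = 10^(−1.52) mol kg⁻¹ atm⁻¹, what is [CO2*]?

[CO2*] = 314 μmol/kg

KH = 10^(−1.52) = 3.020×10^-2 mol kg⁻¹ atm⁻¹
[CO2*] = KH · pCO2 = 3.020×10^-2 × 1.04×10^4×10^-6 atm = 3.14×10^-4 mol/kg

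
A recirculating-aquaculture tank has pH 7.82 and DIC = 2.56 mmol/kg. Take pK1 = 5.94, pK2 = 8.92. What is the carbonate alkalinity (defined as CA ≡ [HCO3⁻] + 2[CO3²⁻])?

CA = [HCO3⁻] + 2[CO3²⁻] = (α₁ + 2α₂)·DIC
At pH 7.82: [H⁺]/K1 = 10^-1.88 = 0.013183, K2/[H⁺] = 10^-1.10 = 0.079433
α₁ = 1/(1 + 0.013183 + 0.079433) = 1/1.0926 = 0.9152; α₂ = α₁·K2/[H⁺] = 0.07270
α₁ + 2α₂ = 1.0606
CA = 1.0606 × 2.56 = 2.72 mmol/kg

CA = 2.72 mmol/kg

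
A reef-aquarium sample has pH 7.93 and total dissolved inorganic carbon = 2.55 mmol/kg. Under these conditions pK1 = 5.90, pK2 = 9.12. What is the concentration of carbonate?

[CO3²⁻] = 0.153 mmol/kg

α₂ = 1 / (1 + [H⁺]/K2 + [H⁺]²/(K1K2)) = 1 / (1 + 10^+1.19 + 10^-0.84)
   = 1 / (1 + 15.488 + 0.14454) = 1/16.633 = 0.06012
[CO3²⁻] = α₂ × DIC = 0.06012 × 2.55 = 0.153 mmol/kg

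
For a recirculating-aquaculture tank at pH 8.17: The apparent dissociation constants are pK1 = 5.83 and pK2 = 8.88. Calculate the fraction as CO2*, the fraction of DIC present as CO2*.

α₀ = 0.00381

α₀ = 1 / (1 + K1/[H⁺] + K1K2/[H⁺]²) = 1 / (1 + 10^+2.34 + 10^+1.63)
   = 1 / (1 + 218.78 + 42.658) = 1/262.43 = 0.003810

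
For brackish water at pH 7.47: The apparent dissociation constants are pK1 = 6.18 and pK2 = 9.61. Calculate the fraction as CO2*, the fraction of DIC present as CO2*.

α₀ = 0.0485

α₀ = 1 / (1 + K1/[H⁺] + K1K2/[H⁺]²) = 1 / (1 + 10^+1.29 + 10^-0.85)
   = 1 / (1 + 19.498 + 0.14125) = 1/20.640 = 0.04845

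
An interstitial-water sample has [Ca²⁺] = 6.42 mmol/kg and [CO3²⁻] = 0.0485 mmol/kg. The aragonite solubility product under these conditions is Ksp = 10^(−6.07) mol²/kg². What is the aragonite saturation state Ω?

Ksp = 10^(−6.07) = 8.511×10^-7
Ω = [Ca²⁺][CO3²⁻]/Ksp = (6.42×10^-3)(0.0485×10^-3) / 8.511×10^-7 = 0.366

Ω = 0.366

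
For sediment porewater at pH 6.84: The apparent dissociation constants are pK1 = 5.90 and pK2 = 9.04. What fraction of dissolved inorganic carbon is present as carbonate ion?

α₂ = 1 / (1 + [H⁺]/K2 + [H⁺]²/(K1K2)) = 1 / (1 + 10^+2.20 + 10^+1.26)
   = 1 / (1 + 158.49 + 18.197) = 1/177.69 = 0.005628

α₂ = 0.00563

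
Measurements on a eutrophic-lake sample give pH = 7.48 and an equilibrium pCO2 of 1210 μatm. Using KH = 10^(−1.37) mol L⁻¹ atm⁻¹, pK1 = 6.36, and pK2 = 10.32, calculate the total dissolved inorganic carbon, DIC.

DIC = 0.733 mmol/L

[CO2*] = KH · pCO2 = 10^(−1.37) × 1210×10^-6 = 5.162×10^-5 mol/L
α₀ = 1/(1 + K1/[H⁺] + K1K2/[H⁺]²) = 1/(1 + 10^+1.12 + 10^-1.72) = 0.07041
DIC = [CO2*]/α₀ = 5.162×10^-5 / 0.07041 = 0.733 mmol/L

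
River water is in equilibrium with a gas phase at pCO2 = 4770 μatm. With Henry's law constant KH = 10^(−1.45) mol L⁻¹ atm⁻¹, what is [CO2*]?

[CO2*] = 169 μmol/L

KH = 10^(−1.45) = 3.548×10^-2 mol L⁻¹ atm⁻¹
[CO2*] = KH · pCO2 = 3.548×10^-2 × 4770×10^-6 atm = 1.69×10^-4 mol/L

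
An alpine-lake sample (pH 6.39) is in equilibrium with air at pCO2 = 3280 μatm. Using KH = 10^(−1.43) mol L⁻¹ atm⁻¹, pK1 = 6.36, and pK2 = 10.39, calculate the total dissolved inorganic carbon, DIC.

[CO2*] = KH · pCO2 = 10^(−1.43) × 3280×10^-6 = 1.219×10^-4 mol/L
α₀ = 1/(1 + K1/[H⁺] + K1K2/[H⁺]²) = 1/(1 + 10^+0.03 + 10^-3.97) = 0.4827
DIC = [CO2*]/α₀ = 1.219×10^-4 / 0.4827 = 0.252 mmol/L

DIC = 0.252 mmol/L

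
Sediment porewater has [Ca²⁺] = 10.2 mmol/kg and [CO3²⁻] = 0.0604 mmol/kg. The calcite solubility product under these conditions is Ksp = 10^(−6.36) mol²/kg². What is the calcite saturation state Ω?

Ksp = 10^(−6.36) = 4.365×10^-7
Ω = [Ca²⁺][CO3²⁻]/Ksp = (10.2×10^-3)(0.0604×10^-3) / 4.365×10^-7 = 1.41

Ω = 1.41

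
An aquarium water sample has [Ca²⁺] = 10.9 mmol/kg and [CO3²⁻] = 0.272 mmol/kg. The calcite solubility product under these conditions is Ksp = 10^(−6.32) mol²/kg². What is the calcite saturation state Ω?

Ksp = 10^(−6.32) = 4.786×10^-7
Ω = [Ca²⁺][CO3²⁻]/Ksp = (10.9×10^-3)(0.272×10^-3) / 4.786×10^-7 = 6.19

Ω = 6.19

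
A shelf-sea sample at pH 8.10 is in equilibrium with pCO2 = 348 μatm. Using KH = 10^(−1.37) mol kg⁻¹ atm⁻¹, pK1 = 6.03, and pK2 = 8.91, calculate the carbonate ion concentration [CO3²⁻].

[CO3²⁻] = 0.270 mmol/kg

[CO2*] = KH · pCO2 = 10^(−1.37) × 348×10^-6 = 1.484×10^-5 mol/kg
α₀ = 1/(1 + K1/[H⁺] + K1K2/[H⁺]²) = 1/(1 + 10^+2.07 + 10^+1.26) = 0.007316
DIC = [CO2*]/α₀ = 1.484×10^-5 / 0.007316 = 2.029 mmol/kg
[CO3²⁻] = α₂·DIC; α₂ = 0.1331, so [CO3²⁻] = 0.1331 × 2.029 = 0.270 mmol/kg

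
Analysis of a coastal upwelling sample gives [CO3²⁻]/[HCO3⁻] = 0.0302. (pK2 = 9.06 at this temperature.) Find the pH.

From K2 = [H⁺][CO3²⁻]/[HCO3⁻]:  pH = pK2 + log₁₀([CO3²⁻]/[HCO3⁻])
log₁₀(0.0302) = -1.520
pH = 9.06 + (-1.520) = 7.54

pH = 7.54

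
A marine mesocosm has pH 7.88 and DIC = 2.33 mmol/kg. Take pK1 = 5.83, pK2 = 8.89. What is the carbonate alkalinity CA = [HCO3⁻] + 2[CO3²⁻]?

CA = 2.52 mmol/kg

CA = [HCO3⁻] + 2[CO3²⁻] = (α₁ + 2α₂)·DIC
At pH 7.88: [H⁺]/K1 = 10^-2.05 = 0.0089125, K2/[H⁺] = 10^-1.01 = 0.097724
α₁ = 1/(1 + 0.0089125 + 0.097724) = 1/1.1066 = 0.9036; α₂ = α₁·K2/[H⁺] = 0.08831
α₁ + 2α₂ = 1.0803
CA = 1.0803 × 2.33 = 2.52 mmol/kg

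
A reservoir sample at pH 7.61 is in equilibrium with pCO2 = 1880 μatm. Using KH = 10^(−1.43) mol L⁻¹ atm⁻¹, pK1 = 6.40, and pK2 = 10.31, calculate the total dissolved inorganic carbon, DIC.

[CO2*] = KH · pCO2 = 10^(−1.43) × 1880×10^-6 = 6.985×10^-5 mol/L
α₀ = 1/(1 + K1/[H⁺] + K1K2/[H⁺]²) = 1/(1 + 10^+1.21 + 10^-1.49) = 0.05797
DIC = [CO2*]/α₀ = 6.985×10^-5 / 0.05797 = 1.20 mmol/L

DIC = 1.20 mmol/L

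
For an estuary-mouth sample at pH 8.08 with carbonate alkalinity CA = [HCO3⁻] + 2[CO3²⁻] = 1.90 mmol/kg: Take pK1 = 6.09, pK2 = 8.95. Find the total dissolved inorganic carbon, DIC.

CA = [HCO3⁻] + 2[CO3²⁻] = (α₁ + 2α₂)·DIC
At pH 8.08: [H⁺]/K1 = 10^-1.99 = 0.010233, K2/[H⁺] = 10^-0.87 = 0.13490
α₁ = 1/(1 + 0.010233 + 0.13490) = 1/1.1451 = 0.8733; α₂ = α₁·K2/[H⁺] = 0.1178
α₁ + 2α₂ = 1.1089
DIC = CA / (α₁ + 2α₂) = 1.90 / 1.1089 = 1.71 mmol/kg

DIC = 1.71 mmol/kg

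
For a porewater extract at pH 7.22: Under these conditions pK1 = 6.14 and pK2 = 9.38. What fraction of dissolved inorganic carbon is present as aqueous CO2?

α₀ = 1 / (1 + K1/[H⁺] + K1K2/[H⁺]²) = 1 / (1 + 10^+1.08 + 10^-1.08)
   = 1 / (1 + 12.023 + 0.083176) = 1/13.106 = 0.07630

α₀ = 0.0763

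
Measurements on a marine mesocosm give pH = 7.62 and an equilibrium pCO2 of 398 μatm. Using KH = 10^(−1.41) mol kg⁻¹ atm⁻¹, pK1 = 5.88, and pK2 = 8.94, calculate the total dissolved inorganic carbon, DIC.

[CO2*] = KH · pCO2 = 10^(−1.41) × 398×10^-6 = 1.548×10^-5 mol/kg
α₀ = 1/(1 + K1/[H⁺] + K1K2/[H⁺]²) = 1/(1 + 10^+1.74 + 10^+0.42) = 0.01707
DIC = [CO2*]/α₀ = 1.548×10^-5 / 0.01707 = 0.907 mmol/kg

DIC = 0.907 mmol/kg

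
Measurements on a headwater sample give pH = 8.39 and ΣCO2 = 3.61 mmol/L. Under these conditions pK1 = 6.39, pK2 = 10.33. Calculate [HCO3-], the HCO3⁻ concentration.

[HCO3⁻] = 3.53 mmol/L

α₁ = 1 / (1 + [H⁺]/K1 + K2/[H⁺]) = 1 / (1 + 10^-2.00 + 10^-1.94)
   = 1 / (1 + 0.010000 + 0.011482) = 1/1.0215 = 0.9790
[HCO3⁻] = α₁ × DIC = 0.9790 × 3.61 = 3.53 mmol/L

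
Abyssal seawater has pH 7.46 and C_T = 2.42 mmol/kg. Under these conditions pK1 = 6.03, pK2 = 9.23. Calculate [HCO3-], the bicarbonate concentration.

[HCO3⁻] = 2.30 mmol/kg

α₁ = 1 / (1 + [H⁺]/K1 + K2/[H⁺]) = 1 / (1 + 10^-1.43 + 10^-1.77)
   = 1 / (1 + 0.037154 + 0.016982) = 1/1.0541 = 0.9486
[HCO3⁻] = α₁ × DIC = 0.9486 × 2.42 = 2.30 mmol/kg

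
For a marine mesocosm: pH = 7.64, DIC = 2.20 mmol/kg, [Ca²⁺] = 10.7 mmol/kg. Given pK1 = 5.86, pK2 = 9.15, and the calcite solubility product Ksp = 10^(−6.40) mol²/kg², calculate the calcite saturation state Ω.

Ω = 1.74

α₂ = 1 / (1 + [H⁺]/K2 + [H⁺]²/(K1K2)) = 1 / (1 + 10^+1.51 + 10^-0.27)
   = 1 / (1 + 32.359 + 0.53703) = 1/33.896 = 0.02950
[CO3²⁻] = α₂ × DIC = 0.02950 × 2.20 = 0.06490 mmol/kg
Ksp = 10^(−6.40) = 3.981×10^-7
Ω = [Ca²⁺][CO3²⁻]/Ksp = (10.7×10^-3)(6.490×10^-5) / 3.981×10^-7 = 1.74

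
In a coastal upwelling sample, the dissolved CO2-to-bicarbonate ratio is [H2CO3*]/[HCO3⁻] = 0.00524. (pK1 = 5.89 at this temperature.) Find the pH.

pH = 8.17

From K1 = [H⁺][HCO3⁻]/[H2CO3*]:  pH = pK1 − log₁₀([H2CO3*]/[HCO3⁻])
log₁₀(0.00524) = -2.281
pH = 5.89 − (-2.281) = 8.17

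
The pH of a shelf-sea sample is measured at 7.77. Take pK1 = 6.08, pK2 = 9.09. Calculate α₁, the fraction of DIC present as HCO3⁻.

α₁ = 1 / (1 + [H⁺]/K1 + K2/[H⁺]) = 1 / (1 + 10^-1.69 + 10^-1.32)
   = 1 / (1 + 0.020417 + 0.047863) = 1/1.0683 = 0.9361

α₁ = 0.936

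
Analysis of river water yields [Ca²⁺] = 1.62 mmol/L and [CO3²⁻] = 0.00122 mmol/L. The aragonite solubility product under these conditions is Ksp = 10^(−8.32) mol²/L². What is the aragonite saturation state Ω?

Ksp = 10^(−8.32) = 4.786×10^-9
Ω = [Ca²⁺][CO3²⁻]/Ksp = (1.62×10^-3)(0.00122×10^-3) / 4.786×10^-9 = 0.413

Ω = 0.413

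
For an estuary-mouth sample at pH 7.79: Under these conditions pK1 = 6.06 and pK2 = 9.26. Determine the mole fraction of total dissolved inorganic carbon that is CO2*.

α₀ = 0.0177

α₀ = 1 / (1 + K1/[H⁺] + K1K2/[H⁺]²) = 1 / (1 + 10^+1.73 + 10^+0.26)
   = 1 / (1 + 53.703 + 1.8197) = 1/56.523 = 0.01769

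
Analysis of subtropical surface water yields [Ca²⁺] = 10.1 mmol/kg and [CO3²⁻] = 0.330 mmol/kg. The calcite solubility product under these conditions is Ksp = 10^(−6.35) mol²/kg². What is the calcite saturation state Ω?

Ksp = 10^(−6.35) = 4.467×10^-7
Ω = [Ca²⁺][CO3²⁻]/Ksp = (10.1×10^-3)(0.330×10^-3) / 4.467×10^-7 = 7.46

Ω = 7.46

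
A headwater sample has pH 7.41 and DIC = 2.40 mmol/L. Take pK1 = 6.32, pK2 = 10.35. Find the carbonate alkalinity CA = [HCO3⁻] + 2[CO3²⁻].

CA = 2.22 mmol/L

CA = [HCO3⁻] + 2[CO3²⁻] = (α₁ + 2α₂)·DIC
At pH 7.41: [H⁺]/K1 = 10^-1.09 = 0.081283, K2/[H⁺] = 10^-2.94 = 0.0011482
α₁ = 1/(1 + 0.081283 + 0.0011482) = 1/1.0824 = 0.9238; α₂ = α₁·K2/[H⁺] = 0.001061
α₁ + 2α₂ = 0.9260
CA = 0.9260 × 2.40 = 2.22 mmol/L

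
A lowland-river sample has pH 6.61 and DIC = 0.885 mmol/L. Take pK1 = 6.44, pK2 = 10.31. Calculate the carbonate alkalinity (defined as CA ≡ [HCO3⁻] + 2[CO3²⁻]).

CA = 0.528 mmol/L

CA = [HCO3⁻] + 2[CO3²⁻] = (α₁ + 2α₂)·DIC
At pH 6.61: [H⁺]/K1 = 10^-0.17 = 0.67608, K2/[H⁺] = 10^-3.70 = 0.00019953
α₁ = 1/(1 + 0.67608 + 0.00019953) = 1/1.6763 = 0.5966; α₂ = α₁·K2/[H⁺] = 0.0001190
α₁ + 2α₂ = 0.5968
CA = 0.5968 × 0.885 = 0.528 mmol/L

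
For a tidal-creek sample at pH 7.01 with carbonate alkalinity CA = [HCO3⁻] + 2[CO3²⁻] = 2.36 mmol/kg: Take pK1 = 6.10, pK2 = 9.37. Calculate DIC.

DIC = 2.64 mmol/kg

CA = [HCO3⁻] + 2[CO3²⁻] = (α₁ + 2α₂)·DIC
At pH 7.01: [H⁺]/K1 = 10^-0.91 = 0.12303, K2/[H⁺] = 10^-2.36 = 0.0043652
α₁ = 1/(1 + 0.12303 + 0.0043652) = 1/1.1274 = 0.8870; α₂ = α₁·K2/[H⁺] = 0.003872
α₁ + 2α₂ = 0.8947
DIC = CA / (α₁ + 2α₂) = 2.36 / 0.8947 = 2.64 mmol/kg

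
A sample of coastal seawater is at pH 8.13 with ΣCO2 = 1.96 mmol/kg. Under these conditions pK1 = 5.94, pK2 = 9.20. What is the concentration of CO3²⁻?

α₂ = 1 / (1 + [H⁺]/K2 + [H⁺]²/(K1K2)) = 1 / (1 + 10^+1.07 + 10^-1.12)
   = 1 / (1 + 11.749 + 0.075858) = 1/12.825 = 0.07797
[CO3²⁻] = α₂ × DIC = 0.07797 × 1.96 = 0.153 mmol/kg

[CO3²⁻] = 0.153 mmol/kg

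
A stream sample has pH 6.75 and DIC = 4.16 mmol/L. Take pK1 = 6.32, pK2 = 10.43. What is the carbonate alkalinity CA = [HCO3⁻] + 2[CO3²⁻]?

CA = [HCO3⁻] + 2[CO3²⁻] = (α₁ + 2α₂)·DIC
At pH 6.75: [H⁺]/K1 = 10^-0.43 = 0.37154, K2/[H⁺] = 10^-3.68 = 0.00020893
α₁ = 1/(1 + 0.37154 + 0.00020893) = 1/1.3717 = 0.7290; α₂ = α₁·K2/[H⁺] = 0.0001523
α₁ + 2α₂ = 0.7293
CA = 0.7293 × 4.16 = 3.03 mmol/L

CA = 3.03 mmol/L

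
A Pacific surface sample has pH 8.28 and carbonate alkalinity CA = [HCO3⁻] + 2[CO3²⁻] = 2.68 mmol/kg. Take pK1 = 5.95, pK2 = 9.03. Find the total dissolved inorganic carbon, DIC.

DIC = 2.34 mmol/kg

CA = [HCO3⁻] + 2[CO3²⁻] = (α₁ + 2α₂)·DIC
At pH 8.28: [H⁺]/K1 = 10^-2.33 = 0.0046774, K2/[H⁺] = 10^-0.75 = 0.17783
α₁ = 1/(1 + 0.0046774 + 0.17783) = 1/1.1825 = 0.8457; α₂ = α₁·K2/[H⁺] = 0.1504
α₁ + 2α₂ = 1.1464
DIC = CA / (α₁ + 2α₂) = 2.68 / 1.1464 = 2.34 mmol/kg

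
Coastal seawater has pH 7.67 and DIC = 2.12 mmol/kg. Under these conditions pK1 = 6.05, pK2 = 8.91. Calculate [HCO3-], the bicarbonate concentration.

α₁ = 1 / (1 + [H⁺]/K1 + K2/[H⁺]) = 1 / (1 + 10^-1.62 + 10^-1.24)
   = 1 / (1 + 0.023988 + 0.057544) = 1/1.0815 = 0.9246
[HCO3⁻] = α₁ × DIC = 0.9246 × 2.12 = 1.96 mmol/kg

[HCO3⁻] = 1.96 mmol/kg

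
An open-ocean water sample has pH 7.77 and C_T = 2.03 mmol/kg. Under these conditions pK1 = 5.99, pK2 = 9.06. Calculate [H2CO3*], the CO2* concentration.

[CO2*] = 0.0315 mmol/kg

α₀ = 1 / (1 + K1/[H⁺] + K1K2/[H⁺]²) = 1 / (1 + 10^+1.78 + 10^+0.49)
   = 1 / (1 + 60.256 + 3.0903) = 1/64.346 = 0.01554
[CO2*] = α₀ × DIC = 0.01554 × 2.03 = 0.0315 mmol/kg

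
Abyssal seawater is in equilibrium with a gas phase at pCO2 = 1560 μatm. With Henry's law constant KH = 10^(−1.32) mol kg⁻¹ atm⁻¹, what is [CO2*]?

KH = 10^(−1.32) = 4.786×10^-2 mol kg⁻¹ atm⁻¹
[CO2*] = KH · pCO2 = 4.786×10^-2 × 1560×10^-6 atm = 7.47×10^-5 mol/kg

[CO2*] = 74.7 μmol/kg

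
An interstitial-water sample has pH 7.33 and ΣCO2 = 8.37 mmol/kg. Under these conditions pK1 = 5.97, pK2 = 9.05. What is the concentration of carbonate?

[CO3²⁻] = 0.150 mmol/kg

α₂ = 1 / (1 + [H⁺]/K2 + [H⁺]²/(K1K2)) = 1 / (1 + 10^+1.72 + 10^+0.36)
   = 1 / (1 + 52.481 + 2.2909) = 1/55.772 = 0.01793
[CO3²⁻] = α₂ × DIC = 0.01793 × 8.37 = 0.150 mmol/kg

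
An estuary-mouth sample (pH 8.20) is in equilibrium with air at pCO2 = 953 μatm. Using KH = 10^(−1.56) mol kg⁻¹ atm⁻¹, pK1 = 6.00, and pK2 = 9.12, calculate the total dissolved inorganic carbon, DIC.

[CO2*] = KH · pCO2 = 10^(−1.56) × 953×10^-6 = 2.625×10^-5 mol/kg
α₀ = 1/(1 + K1/[H⁺] + K1K2/[H⁺]²) = 1/(1 + 10^+2.20 + 10^+1.28) = 0.005601
DIC = [CO2*]/α₀ = 2.625×10^-5 / 0.005601 = 4.69 mmol/kg

DIC = 4.69 mmol/kg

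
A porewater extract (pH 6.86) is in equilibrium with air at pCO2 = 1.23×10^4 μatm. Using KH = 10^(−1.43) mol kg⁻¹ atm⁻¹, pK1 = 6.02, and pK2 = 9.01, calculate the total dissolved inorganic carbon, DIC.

DIC = 3.64 mmol/kg

[CO2*] = KH · pCO2 = 10^(−1.43) × 1.23×10^4×10^-6 = 4.570×10^-4 mol/kg
α₀ = 1/(1 + K1/[H⁺] + K1K2/[H⁺]²) = 1/(1 + 10^+0.84 + 10^-1.31) = 0.1255
DIC = [CO2*]/α₀ = 4.570×10^-4 / 0.1255 = 3.64 mmol/kg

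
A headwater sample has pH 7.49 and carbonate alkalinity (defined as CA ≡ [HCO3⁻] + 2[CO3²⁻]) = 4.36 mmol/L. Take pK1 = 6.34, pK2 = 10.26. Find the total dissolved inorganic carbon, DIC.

CA = [HCO3⁻] + 2[CO3²⁻] = (α₁ + 2α₂)·DIC
At pH 7.49: [H⁺]/K1 = 10^-1.15 = 0.070795, K2/[H⁺] = 10^-2.77 = 0.0016982
α₁ = 1/(1 + 0.070795 + 0.0016982) = 1/1.0725 = 0.9324; α₂ = α₁·K2/[H⁺] = 0.001583
α₁ + 2α₂ = 0.9356
DIC = CA / (α₁ + 2α₂) = 4.36 / 0.9356 = 4.66 mmol/L

DIC = 4.66 mmol/L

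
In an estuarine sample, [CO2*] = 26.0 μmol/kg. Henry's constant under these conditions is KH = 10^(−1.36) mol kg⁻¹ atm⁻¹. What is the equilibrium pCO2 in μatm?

KH = 10^(−1.36) = 4.365×10^-2 mol kg⁻¹ atm⁻¹
pCO2 = [CO2*]/KH = 26.0×10^-6 / 4.365×10^-2 = 5.96×10^-4 atm = 596 μatm

pCO2 = 596 μatm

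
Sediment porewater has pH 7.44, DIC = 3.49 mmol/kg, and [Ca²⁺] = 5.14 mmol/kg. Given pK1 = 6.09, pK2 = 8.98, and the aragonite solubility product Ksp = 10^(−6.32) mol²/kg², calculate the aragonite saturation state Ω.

α₂ = 1 / (1 + [H⁺]/K2 + [H⁺]²/(K1K2)) = 1 / (1 + 10^+1.54 + 10^+0.19)
   = 1 / (1 + 34.674 + 1.5488) = 1/37.223 = 0.02687
[CO3²⁻] = α₂ × DIC = 0.02687 × 3.49 = 0.09376 mmol/kg
Ksp = 10^(−6.32) = 4.786×10^-7
Ω = [Ca²⁺][CO3²⁻]/Ksp = (5.14×10^-3)(9.376×10^-5) / 4.786×10^-7 = 1.01

Ω = 1.01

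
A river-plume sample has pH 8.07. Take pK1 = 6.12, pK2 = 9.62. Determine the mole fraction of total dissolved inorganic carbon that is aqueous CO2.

α₀ = 0.0108

α₀ = 1 / (1 + K1/[H⁺] + K1K2/[H⁺]²) = 1 / (1 + 10^+1.95 + 10^+0.40)
   = 1 / (1 + 89.125 + 2.5119) = 1/92.637 = 0.01079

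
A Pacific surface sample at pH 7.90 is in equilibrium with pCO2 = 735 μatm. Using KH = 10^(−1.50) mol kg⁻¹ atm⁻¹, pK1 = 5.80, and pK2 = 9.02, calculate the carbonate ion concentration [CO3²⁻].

[CO3²⁻] = 0.222 mmol/kg

[CO2*] = KH · pCO2 = 10^(−1.50) × 735×10^-6 = 2.324×10^-5 mol/kg
α₀ = 1/(1 + K1/[H⁺] + K1K2/[H⁺]²) = 1/(1 + 10^+2.10 + 10^+0.98) = 0.007329
DIC = [CO2*]/α₀ = 2.324×10^-5 / 0.007329 = 3.171 mmol/kg
[CO3²⁻] = α₂·DIC; α₂ = 0.06999, so [CO3²⁻] = 0.06999 × 3.171 = 0.222 mmol/kg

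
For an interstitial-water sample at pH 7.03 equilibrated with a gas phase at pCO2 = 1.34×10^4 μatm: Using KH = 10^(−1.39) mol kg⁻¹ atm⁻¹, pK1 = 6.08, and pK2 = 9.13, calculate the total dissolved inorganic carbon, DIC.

[CO2*] = KH · pCO2 = 10^(−1.39) × 1.34×10^4×10^-6 = 5.459×10^-4 mol/kg
α₀ = 1/(1 + K1/[H⁺] + K1K2/[H⁺]²) = 1/(1 + 10^+0.95 + 10^-1.15) = 0.1002
DIC = [CO2*]/α₀ = 5.459×10^-4 / 0.1002 = 5.45 mmol/kg

DIC = 5.45 mmol/kg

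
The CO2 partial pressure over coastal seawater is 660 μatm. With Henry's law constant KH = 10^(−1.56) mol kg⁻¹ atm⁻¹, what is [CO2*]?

[CO2*] = 18.2 μmol/kg

KH = 10^(−1.56) = 2.754×10^-2 mol kg⁻¹ atm⁻¹
[CO2*] = KH · pCO2 = 2.754×10^-2 × 660×10^-6 atm = 1.82×10^-5 mol/kg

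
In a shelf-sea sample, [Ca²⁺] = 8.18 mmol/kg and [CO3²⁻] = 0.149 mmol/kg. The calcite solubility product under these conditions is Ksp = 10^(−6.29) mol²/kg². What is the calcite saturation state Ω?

Ksp = 10^(−6.29) = 5.129×10^-7
Ω = [Ca²⁺][CO3²⁻]/Ksp = (8.18×10^-3)(0.149×10^-3) / 5.129×10^-7 = 2.38

Ω = 2.38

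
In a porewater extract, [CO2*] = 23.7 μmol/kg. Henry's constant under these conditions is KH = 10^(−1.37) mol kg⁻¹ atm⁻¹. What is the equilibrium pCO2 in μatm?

KH = 10^(−1.37) = 4.266×10^-2 mol kg⁻¹ atm⁻¹
pCO2 = [CO2*]/KH = 23.7×10^-6 / 4.266×10^-2 = 5.56×10^-4 atm = 556 μatm

pCO2 = 556 μatm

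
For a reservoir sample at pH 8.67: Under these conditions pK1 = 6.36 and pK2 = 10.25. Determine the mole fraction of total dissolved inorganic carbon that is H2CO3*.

α₀ = 0.00475

α₀ = 1 / (1 + K1/[H⁺] + K1K2/[H⁺]²) = 1 / (1 + 10^+2.31 + 10^+0.73)
   = 1 / (1 + 204.17 + 5.3703) = 1/210.54 = 0.004750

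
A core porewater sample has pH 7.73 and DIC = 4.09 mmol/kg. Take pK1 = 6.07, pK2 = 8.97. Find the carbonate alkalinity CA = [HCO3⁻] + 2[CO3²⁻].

CA = [HCO3⁻] + 2[CO3²⁻] = (α₁ + 2α₂)·DIC
At pH 7.73: [H⁺]/K1 = 10^-1.66 = 0.021878, K2/[H⁺] = 10^-1.24 = 0.057544
α₁ = 1/(1 + 0.021878 + 0.057544) = 1/1.0794 = 0.9264; α₂ = α₁·K2/[H⁺] = 0.05331
α₁ + 2α₂ = 1.0330
CA = 1.0330 × 4.09 = 4.23 mmol/kg

CA = 4.23 mmol/kg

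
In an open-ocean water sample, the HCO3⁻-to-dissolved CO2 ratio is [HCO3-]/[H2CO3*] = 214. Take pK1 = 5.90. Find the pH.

From K1 = [H⁺][HCO3-]/[H2CO3*]:  pH = pK1 + log₁₀([HCO3-]/[H2CO3*])
log₁₀(214) = +2.330
pH = 5.90 + (+2.330) = 8.23

pH = 8.23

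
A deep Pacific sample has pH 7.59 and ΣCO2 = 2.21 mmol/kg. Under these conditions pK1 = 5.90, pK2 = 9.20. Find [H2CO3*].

α₀ = 1 / (1 + K1/[H⁺] + K1K2/[H⁺]²) = 1 / (1 + 10^+1.69 + 10^+0.08)
   = 1 / (1 + 48.978 + 1.2023) = 1/51.180 = 0.01954
[CO2*] = α₀ × DIC = 0.01954 × 2.21 = 0.0432 mmol/kg

[CO2*] = 0.0432 mmol/kg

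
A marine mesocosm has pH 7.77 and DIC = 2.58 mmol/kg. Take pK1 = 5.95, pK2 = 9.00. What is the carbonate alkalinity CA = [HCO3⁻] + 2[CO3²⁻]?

CA = 2.69 mmol/kg

CA = [HCO3⁻] + 2[CO3²⁻] = (α₁ + 2α₂)·DIC
At pH 7.77: [H⁺]/K1 = 10^-1.82 = 0.015136, K2/[H⁺] = 10^-1.23 = 0.058884
α₁ = 1/(1 + 0.015136 + 0.058884) = 1/1.0740 = 0.9311; α₂ = α₁·K2/[H⁺] = 0.05483
α₁ + 2α₂ = 1.0407
CA = 1.0407 × 2.58 = 2.69 mmol/kg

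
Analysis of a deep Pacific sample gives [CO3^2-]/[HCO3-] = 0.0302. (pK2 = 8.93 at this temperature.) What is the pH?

From K2 = [H⁺][CO3^2-]/[HCO3-]:  pH = pK2 + log₁₀([CO3^2-]/[HCO3-])
log₁₀(0.0302) = -1.520
pH = 8.93 + (-1.520) = 7.41

pH = 7.41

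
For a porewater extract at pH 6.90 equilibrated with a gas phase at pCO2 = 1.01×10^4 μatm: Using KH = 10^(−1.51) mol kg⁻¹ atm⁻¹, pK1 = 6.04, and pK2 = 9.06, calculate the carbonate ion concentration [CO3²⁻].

[CO3²⁻] = 15.6 μmol/kg

[CO2*] = KH · pCO2 = 10^(−1.51) × 1.01×10^4×10^-6 = 3.121×10^-4 mol/kg
α₀ = 1/(1 + K1/[H⁺] + K1K2/[H⁺]²) = 1/(1 + 10^+0.86 + 10^-1.30) = 0.1206
DIC = [CO2*]/α₀ = 3.121×10^-4 / 0.1206 = 2.589 mmol/kg
[CO3²⁻] = α₂·DIC; α₂ = 0.006042, so [CO3²⁻] = 0.006042 × 2.589 = 0.0156 mmol/kg = 15.6 μmol/kg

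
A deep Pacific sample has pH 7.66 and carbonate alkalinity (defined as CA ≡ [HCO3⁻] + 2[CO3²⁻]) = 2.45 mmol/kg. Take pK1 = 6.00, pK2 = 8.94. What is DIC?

DIC = 2.38 mmol/kg

CA = [HCO3⁻] + 2[CO3²⁻] = (α₁ + 2α₂)·DIC
At pH 7.66: [H⁺]/K1 = 10^-1.66 = 0.021878, K2/[H⁺] = 10^-1.28 = 0.052481
α₁ = 1/(1 + 0.021878 + 0.052481) = 1/1.0744 = 0.9308; α₂ = α₁·K2/[H⁺] = 0.04885
α₁ + 2α₂ = 1.0285
DIC = CA / (α₁ + 2α₂) = 2.45 / 1.0285 = 2.38 mmol/kg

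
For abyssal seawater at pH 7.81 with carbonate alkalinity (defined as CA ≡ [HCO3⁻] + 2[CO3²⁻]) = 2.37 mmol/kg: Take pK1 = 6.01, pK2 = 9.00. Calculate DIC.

DIC = 2.27 mmol/kg

CA = [HCO3⁻] + 2[CO3²⁻] = (α₁ + 2α₂)·DIC
At pH 7.81: [H⁺]/K1 = 10^-1.80 = 0.015849, K2/[H⁺] = 10^-1.19 = 0.064565
α₁ = 1/(1 + 0.015849 + 0.064565) = 1/1.0804 = 0.9256; α₂ = α₁·K2/[H⁺] = 0.05976
α₁ + 2α₂ = 1.0451
DIC = CA / (α₁ + 2α₂) = 2.37 / 1.0451 = 2.27 mmol/kg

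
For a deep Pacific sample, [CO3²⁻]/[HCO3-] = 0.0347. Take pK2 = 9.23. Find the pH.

pH = 7.77

From K2 = [H⁺][CO3²⁻]/[HCO3-]:  pH = pK2 + log₁₀([CO3²⁻]/[HCO3-])
log₁₀(0.0347) = -1.460
pH = 9.23 + (-1.460) = 7.77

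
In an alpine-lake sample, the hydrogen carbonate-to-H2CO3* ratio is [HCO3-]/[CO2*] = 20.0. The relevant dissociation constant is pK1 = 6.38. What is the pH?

pH = 7.68

From K1 = [H⁺][HCO3-]/[CO2*]:  pH = pK1 + log₁₀([HCO3-]/[CO2*])
log₁₀(20.0) = +1.301
pH = 6.38 + (+1.301) = 7.68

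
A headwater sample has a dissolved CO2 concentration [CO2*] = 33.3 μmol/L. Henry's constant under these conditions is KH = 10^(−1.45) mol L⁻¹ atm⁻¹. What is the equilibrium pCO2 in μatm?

KH = 10^(−1.45) = 3.548×10^-2 mol L⁻¹ atm⁻¹
pCO2 = [CO2*]/KH = 33.3×10^-6 / 3.548×10^-2 = 9.39×10^-4 atm = 939 μatm

pCO2 = 939 μatm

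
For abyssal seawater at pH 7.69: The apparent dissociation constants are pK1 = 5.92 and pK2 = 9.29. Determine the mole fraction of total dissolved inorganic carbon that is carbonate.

α₂ = 0.0241

α₂ = 1 / (1 + [H⁺]/K2 + [H⁺]²/(K1K2)) = 1 / (1 + 10^+1.60 + 10^-0.17)
   = 1 / (1 + 39.811 + 0.67608) = 1/41.487 = 0.02410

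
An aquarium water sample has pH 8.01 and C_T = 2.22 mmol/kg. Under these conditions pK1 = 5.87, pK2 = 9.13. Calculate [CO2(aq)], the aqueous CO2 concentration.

α₀ = 1 / (1 + K1/[H⁺] + K1K2/[H⁺]²) = 1 / (1 + 10^+2.14 + 10^+1.02)
   = 1 / (1 + 138.04 + 10.471) = 1/149.51 = 0.006689
[CO2*] = α₀ × DIC = 0.006689 × 2.22 = 0.0148 mmol/kg = 14.8 μmol/kg

[CO2*] = 14.8 μmol/kg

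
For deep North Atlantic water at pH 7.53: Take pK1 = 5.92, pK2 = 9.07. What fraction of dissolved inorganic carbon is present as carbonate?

α₂ = 0.0274

α₂ = 1 / (1 + [H⁺]/K2 + [H⁺]²/(K1K2)) = 1 / (1 + 10^+1.54 + 10^-0.07)
   = 1 / (1 + 34.674 + 0.85114) = 1/36.525 = 0.02738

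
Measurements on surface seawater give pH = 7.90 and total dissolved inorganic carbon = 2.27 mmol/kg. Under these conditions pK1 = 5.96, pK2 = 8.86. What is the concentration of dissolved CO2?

[CO2*] = 0.0232 mmol/kg

α₀ = 1 / (1 + K1/[H⁺] + K1K2/[H⁺]²) = 1 / (1 + 10^+1.94 + 10^+0.98)
   = 1 / (1 + 87.096 + 9.5499) = 1/97.646 = 0.01024
[CO2*] = α₀ × DIC = 0.01024 × 2.27 = 0.0232 mmol/kg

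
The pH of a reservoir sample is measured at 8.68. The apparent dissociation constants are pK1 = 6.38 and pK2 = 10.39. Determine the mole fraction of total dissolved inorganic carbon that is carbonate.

α₂ = 1 / (1 + [H⁺]/K2 + [H⁺]²/(K1K2)) = 1 / (1 + 10^+1.71 + 10^-0.59)
   = 1 / (1 + 51.286 + 0.25704) = 1/52.543 = 0.01903

α₂ = 0.0190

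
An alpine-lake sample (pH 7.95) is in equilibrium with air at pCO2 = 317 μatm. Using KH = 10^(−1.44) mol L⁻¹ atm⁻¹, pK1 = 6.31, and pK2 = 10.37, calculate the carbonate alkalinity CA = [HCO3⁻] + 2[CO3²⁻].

[CO2*] = KH · pCO2 = 10^(−1.44) × 317×10^-6 = 1.151×10^-5 mol/L
α₀ = 1/(1 + K1/[H⁺] + K1K2/[H⁺]²) = 1/(1 + 10^+1.64 + 10^-0.78) = 0.02231
DIC = [CO2*]/α₀ = 1.151×10^-5 / 0.02231 = 0.5158 mmol/L
CA = (α₁ + 2α₂)·DIC = (0.9740 + 2×0.003703) × 0.5158 = 0.506 mmol/L

CA = 0.506 mmol/L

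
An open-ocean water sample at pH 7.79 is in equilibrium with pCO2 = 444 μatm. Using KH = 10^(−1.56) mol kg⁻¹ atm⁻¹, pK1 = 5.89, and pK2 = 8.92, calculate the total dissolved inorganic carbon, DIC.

DIC = 1.06 mmol/kg

[CO2*] = KH · pCO2 = 10^(−1.56) × 444×10^-6 = 1.223×10^-5 mol/kg
α₀ = 1/(1 + K1/[H⁺] + K1K2/[H⁺]²) = 1/(1 + 10^+1.90 + 10^+0.77) = 0.01158
DIC = [CO2*]/α₀ = 1.223×10^-5 / 0.01158 = 1.06 mmol/kg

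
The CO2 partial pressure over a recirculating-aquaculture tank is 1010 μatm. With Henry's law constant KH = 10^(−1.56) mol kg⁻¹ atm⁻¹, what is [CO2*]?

[CO2*] = 27.8 μmol/kg

KH = 10^(−1.56) = 2.754×10^-2 mol kg⁻¹ atm⁻¹
[CO2*] = KH · pCO2 = 2.754×10^-2 × 1010×10^-6 atm = 2.78×10^-5 mol/kg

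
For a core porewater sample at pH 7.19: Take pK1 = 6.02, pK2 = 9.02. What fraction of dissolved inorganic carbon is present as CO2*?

α₀ = 0.0625

α₀ = 1 / (1 + K1/[H⁺] + K1K2/[H⁺]²) = 1 / (1 + 10^+1.17 + 10^-0.66)
   = 1 / (1 + 14.791 + 0.21878) = 1/16.010 = 0.06246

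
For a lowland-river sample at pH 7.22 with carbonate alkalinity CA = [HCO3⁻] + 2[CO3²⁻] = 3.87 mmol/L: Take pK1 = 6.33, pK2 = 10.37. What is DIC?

DIC = 4.37 mmol/L

CA = [HCO3⁻] + 2[CO3²⁻] = (α₁ + 2α₂)·DIC
At pH 7.22: [H⁺]/K1 = 10^-0.89 = 0.12882, K2/[H⁺] = 10^-3.15 = 0.00070795
α₁ = 1/(1 + 0.12882 + 0.00070795) = 1/1.1295 = 0.8853; α₂ = α₁·K2/[H⁺] = 0.0006268
α₁ + 2α₂ = 0.8866
DIC = CA / (α₁ + 2α₂) = 3.87 / 0.8866 = 4.37 mmol/L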